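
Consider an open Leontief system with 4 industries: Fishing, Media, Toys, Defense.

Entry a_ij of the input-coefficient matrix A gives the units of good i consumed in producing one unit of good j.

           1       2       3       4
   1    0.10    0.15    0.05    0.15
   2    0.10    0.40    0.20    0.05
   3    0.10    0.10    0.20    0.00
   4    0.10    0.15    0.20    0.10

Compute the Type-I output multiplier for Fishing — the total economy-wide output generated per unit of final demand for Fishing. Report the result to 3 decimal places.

I − A =
  [   0.90    -0.15    -0.05    -0.15]
  [  -0.10     0.60    -0.20    -0.05]
  [  -0.10    -0.10     0.80     0.00]
  [  -0.10    -0.15    -0.20     0.90]
Compute the cofactors C_ij = (−1)^(i+j)·(3×3 minor ij) of I−A; the adjugate is their transpose:
adj(I−A) = Cᵀ =
  [ 0.407000   0.133500   0.077625   0.075250]
  [ 0.095000   0.628500   0.175750   0.050750]
  [ 0.062750   0.095250   0.453750   0.015750]
  [ 0.075000   0.140750   0.138750   0.395500]
det(I−A) = Σ_j (I−A)_1j·C_1j = (0.90)(0.407000) + (-0.15)(0.095000) + (-0.05)(0.062750) + (-0.15)(0.075000) = 0.3376625
(I − A)⁻¹ = adj(I−A) / det(I−A) ≈
  [   1.2053     0.3954     0.2299     0.2229]
  [   0.2813     1.8613     0.5205     0.1503]
  [   0.1858     0.2821     1.3438     0.0466]
  [   0.2221     0.4168     0.4109     1.1713]
The output multiplier for sector j is the column-j sum of the Leontief inverse (I − A)⁻¹ = adj(I−A) / det(I−A).
Column 1 of adj(I−A): (0.407000, 0.095000, 0.062750, 0.075000); det(I−A) = 0.3376625.
m_1 = (0.407000 + 0.095000 + 0.062750 + 0.075000) / 0.3376625 = 0.63975 / 0.3376625 ≈ 1.895.

m_1 = 1.895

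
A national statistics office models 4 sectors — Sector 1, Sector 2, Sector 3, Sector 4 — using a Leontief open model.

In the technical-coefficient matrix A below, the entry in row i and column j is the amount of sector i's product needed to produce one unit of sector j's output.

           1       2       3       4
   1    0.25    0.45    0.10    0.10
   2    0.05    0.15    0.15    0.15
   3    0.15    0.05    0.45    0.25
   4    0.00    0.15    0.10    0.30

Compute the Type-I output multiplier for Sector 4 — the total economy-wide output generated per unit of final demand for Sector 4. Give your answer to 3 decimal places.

m_4 = 3.842

I − A =
  [   0.75    -0.45    -0.10    -0.10]
  [  -0.05     0.85    -0.15    -0.15]
  [  -0.15    -0.05     0.55    -0.25]
  [   0.00    -0.15    -0.10     0.70]
Compute the cofactors C_ij = (−1)^(i+j)·(3×3 minor ij) of I−A; the adjugate is their transpose:
adj(I−A) = Cᵀ =
  [ 0.282000   0.178000   0.122000   0.122000]
  [ 0.036000   0.258000   0.094000   0.094000]
  [ 0.089500   0.103875   0.412875   0.182500]
  [ 0.020500   0.070125   0.079125   0.309500]
det(I−A) = Σ_j (I−A)_1j·C_1j = (0.75)(0.282000) + (-0.45)(0.036000) + (-0.10)(0.089500) + (-0.10)(0.020500) = 0.1843
(I − A)⁻¹ = adj(I−A) / det(I−A) ≈
  [   1.5301     0.9658     0.6620     0.6620]
  [   0.1953     1.3999     0.5100     0.5100]
  [   0.4856     0.5636     2.2402     0.9902]
  [   0.1112     0.3805     0.4293     1.6793]
The output multiplier for sector j is the column-j sum of the Leontief inverse (I − A)⁻¹ = adj(I−A) / det(I−A).
Column 4 of adj(I−A): (0.122000, 0.094000, 0.182500, 0.309500); det(I−A) = 0.1843.
m_4 = (0.122000 + 0.094000 + 0.182500 + 0.309500) / 0.1843 = 0.708 / 0.1843 ≈ 3.842.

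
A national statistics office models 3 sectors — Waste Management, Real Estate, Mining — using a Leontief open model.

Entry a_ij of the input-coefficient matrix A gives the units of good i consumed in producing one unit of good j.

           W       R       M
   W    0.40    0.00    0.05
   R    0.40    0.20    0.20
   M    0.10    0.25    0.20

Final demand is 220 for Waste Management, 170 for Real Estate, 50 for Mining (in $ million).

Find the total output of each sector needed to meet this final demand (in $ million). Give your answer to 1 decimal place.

x_W = 388.2, x_R = 471.2, x_M = 258.3

I − A =
  [   0.60     0.00    -0.05]
  [  -0.40     0.80    -0.20]
  [  -0.10    -0.25     0.80]
Cofactors of I−A, C_ij = (−1)^(i+j)·(minor ij) (rows/columns in the sector order above):
  C_11 = (0.80)(0.80) − (-0.20)(-0.25) = 0.5900
  C_12 = −[(-0.40)(0.80) − (-0.20)(-0.10)] = 0.3400
  C_13 = (-0.40)(-0.25) − (0.80)(-0.10) = 0.1800
  C_21 = −[(0.00)(0.80) − (-0.05)(-0.25)] = 0.0125
  C_22 = (0.60)(0.80) − (-0.05)(-0.10) = 0.4750
  C_23 = −[(0.60)(-0.25) − (0.00)(-0.10)] = 0.1500
  C_31 = (0.00)(-0.20) − (-0.05)(0.80) = 0.0400
  C_32 = −[(0.60)(-0.20) − (-0.05)(-0.40)] = 0.1400
  C_33 = (0.60)(0.80) − (0.00)(-0.40) = 0.4800
det(I−A) = Σ_j (I−A)_1j·C_1j = (0.60)(0.5900) + (0.00)(0.3400) + (-0.05)(0.1800) = 0.3450
adj(I−A) = Cᵀ =
  [ 0.5900   0.0125   0.0400]
  [ 0.3400   0.4750   0.1400]
  [ 0.1800   0.1500   0.4800]
(I − A)⁻¹ = adj(I−A) / det(I−A) ≈
  [   1.7101     0.0362     0.1159]
  [   0.9855     1.3768     0.4058]
  [   0.5217     0.4348     1.3913]
x = (I − A)⁻¹ d = adj(I−A)·d / det(I−A), with det(I−A) = 0.3450:
  x_W = (0.5900·220 + 0.0125·170 + 0.0400·50) / 0.3450 = 133.925 / 0.3450 ≈ 388.2
  x_R = (0.3400·220 + 0.4750·170 + 0.1400·50) / 0.3450 = 162.55 / 0.3450 ≈ 471.2
  x_M = (0.1800·220 + 0.1500·170 + 0.4800·50) / 0.3450 = 89.10 / 0.3450 ≈ 258.3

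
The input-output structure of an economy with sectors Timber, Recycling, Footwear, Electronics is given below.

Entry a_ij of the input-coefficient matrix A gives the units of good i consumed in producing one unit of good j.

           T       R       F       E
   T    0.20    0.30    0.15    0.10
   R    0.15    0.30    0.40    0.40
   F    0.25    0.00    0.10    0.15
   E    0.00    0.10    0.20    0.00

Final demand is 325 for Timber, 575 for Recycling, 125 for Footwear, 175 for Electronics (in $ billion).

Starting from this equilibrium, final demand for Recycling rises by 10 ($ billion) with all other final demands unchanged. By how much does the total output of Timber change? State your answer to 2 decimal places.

Δx_T = 7.83

I − A =
  [   0.80    -0.30    -0.15    -0.10]
  [  -0.15     0.70    -0.40    -0.40]
  [  -0.25     0.00     0.90    -0.15]
  [   0.00    -0.10    -0.20     1.00]
Compute the cofactors C_ij = (−1)^(i+j)·(3×3 minor ij) of I−A; the adjugate is their transpose:
adj(I−A) = Cᵀ =
  [ 0.567000   0.272250   0.261000   0.204750]
  [ 0.250500   0.653500   0.409500   0.347875]
  [ 0.167250   0.089500   0.481500   0.124750]
  [ 0.058500   0.083250   0.137250   0.407250]
det(I−A) = Σ_j (I−A)_1j·C_1j = (0.80)(0.567000) + (-0.30)(0.250500) + (-0.15)(0.167250) + (-0.10)(0.058500) = 0.3475125
(I − A)⁻¹ = adj(I−A) / det(I−A) ≈
  [   1.6316     0.7834     0.7511     0.5892]
  [   0.7208     1.8805     1.1784     1.0010]
  [   0.4813     0.2575     1.3856     0.3590]
  [   0.1683     0.2396     0.3949     1.1719]
Δx = (I − A)⁻¹ Δd with Δd having +10 in the Recycling component and 0 elsewhere.
So Δx_T = L_TR · (+10), where L_TR = adj(I−A)_TR / det(I−A) = 0.272250 / 0.3475125.
Δx_T = 0.272250 × (+10) / 0.3475125 = 2.7225 / 0.3475125 ≈ 7.83.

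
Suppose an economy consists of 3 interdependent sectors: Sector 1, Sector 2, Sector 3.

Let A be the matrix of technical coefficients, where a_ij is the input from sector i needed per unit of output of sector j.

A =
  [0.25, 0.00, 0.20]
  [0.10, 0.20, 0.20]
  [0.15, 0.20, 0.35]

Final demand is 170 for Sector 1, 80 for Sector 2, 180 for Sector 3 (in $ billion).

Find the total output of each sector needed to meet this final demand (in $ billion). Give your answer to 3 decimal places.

x_1 = 342.169, x_2 = 251.054, x_3 = 433.133

I − A =
  [   0.75     0.00    -0.20]
  [  -0.10     0.80    -0.20]
  [  -0.15    -0.20     0.65]
Cofactors of I−A, C_ij = (−1)^(i+j)·(minor ij) (rows/columns in the sector order above):
  C_11 = (0.80)(0.65) − (-0.20)(-0.20) = 0.4800
  C_12 = −[(-0.10)(0.65) − (-0.20)(-0.15)] = 0.0950
  C_13 = (-0.10)(-0.20) − (0.80)(-0.15) = 0.1400
  C_21 = −[(0.00)(0.65) − (-0.20)(-0.20)] = 0.0400
  C_22 = (0.75)(0.65) − (-0.20)(-0.15) = 0.4575
  C_23 = −[(0.75)(-0.20) − (0.00)(-0.15)] = 0.1500
  C_31 = (0.00)(-0.20) − (-0.20)(0.80) = 0.1600
  C_32 = −[(0.75)(-0.20) − (-0.20)(-0.10)] = 0.1700
  C_33 = (0.75)(0.80) − (0.00)(-0.10) = 0.6000
det(I−A) = Σ_j (I−A)_1j·C_1j = (0.75)(0.4800) + (0.00)(0.0950) + (-0.20)(0.1400) = 0.3320
adj(I−A) = Cᵀ =
  [ 0.4800   0.0400   0.1600]
  [ 0.0950   0.4575   0.1700]
  [ 0.1400   0.1500   0.6000]
(I − A)⁻¹ = adj(I−A) / det(I−A) ≈
  [   1.4458     0.1205     0.4819]
  [   0.2861     1.3780     0.5120]
  [   0.4217     0.4518     1.8072]
x = (I − A)⁻¹ d = adj(I−A)·d / det(I−A), with det(I−A) = 0.3320:
  x_1 = (0.4800·170 + 0.0400·80 + 0.1600·180) / 0.3320 = 113.60 / 0.3320 ≈ 342.169
  x_2 = (0.0950·170 + 0.4575·80 + 0.1700·180) / 0.3320 = 83.35 / 0.3320 ≈ 251.054
  x_3 = (0.1400·170 + 0.1500·80 + 0.6000·180) / 0.3320 = 143.80 / 0.3320 ≈ 433.133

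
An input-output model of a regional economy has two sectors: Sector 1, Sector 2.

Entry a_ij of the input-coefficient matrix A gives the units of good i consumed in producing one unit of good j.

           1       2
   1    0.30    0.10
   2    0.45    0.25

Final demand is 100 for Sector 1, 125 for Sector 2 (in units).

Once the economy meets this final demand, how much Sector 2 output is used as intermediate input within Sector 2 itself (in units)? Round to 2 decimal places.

I − A =
  [   0.70    -0.10]
  [  -0.45     0.75]
det(I−A) = (0.70)(0.75) − (-0.10)(-0.45) = 0.4800
adj(I−A) = [[0.75, 0.10], [0.45, 0.70]]
(I − A)⁻¹ = adj(I−A) / det(I−A) ≈
  [   1.5625     0.2083]
  [   0.9375     1.4583]
First solve x = (I − A)⁻¹ d = adj(I−A)·d / det(I−A); in particular x_2 = (0.45·100 + 0.70·125) / 0.4800 = 132.50 / 0.4800 ≈ 276.0417.
Intermediate flow from 2 to 2: z_22 = a_22 · x_2 = 0.25 × 132.50 / 0.4800 = 33.125 / 0.4800 ≈ 69.01.

z_22 = 69.01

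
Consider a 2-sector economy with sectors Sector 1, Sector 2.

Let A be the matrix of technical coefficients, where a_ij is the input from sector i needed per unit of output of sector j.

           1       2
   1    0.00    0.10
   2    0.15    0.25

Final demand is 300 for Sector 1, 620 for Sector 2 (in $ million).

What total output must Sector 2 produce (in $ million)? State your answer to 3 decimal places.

I − A =
  [   1.00    -0.10]
  [  -0.15     0.75]
det(I−A) = (1.00)(0.75) − (-0.10)(-0.15) = 0.7350
adj(I−A) = [[0.75, 0.10], [0.15, 1.00]]
(I − A)⁻¹ = adj(I−A) / det(I−A) ≈
  [   1.0204     0.1361]
  [   0.2041     1.3605]
x = (I − A)⁻¹ d = adj(I−A)·d / det(I−A), with det(I−A) = 0.7350:
  x_1 = (0.75·300 + 0.10·620) / 0.7350 = 287.00 / 0.7350 ≈ 390.476
  x_2 = (0.15·300 + 1.00·620) / 0.7350 = 665.00 / 0.7350 ≈ 904.762

x_2 = 904.762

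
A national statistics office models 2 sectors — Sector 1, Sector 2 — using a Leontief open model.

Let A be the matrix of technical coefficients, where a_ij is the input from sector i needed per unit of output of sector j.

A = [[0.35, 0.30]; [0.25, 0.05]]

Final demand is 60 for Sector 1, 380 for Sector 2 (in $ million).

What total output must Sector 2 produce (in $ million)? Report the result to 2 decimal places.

x_2 = 482.95

I − A =
  [   0.65    -0.30]
  [  -0.25     0.95]
det(I−A) = (0.65)(0.95) − (-0.30)(-0.25) = 0.5425
adj(I−A) = [[0.95, 0.30], [0.25, 0.65]]
(I − A)⁻¹ = adj(I−A) / det(I−A) ≈
  [   1.7512     0.5530]
  [   0.4608     1.1982]
x = (I − A)⁻¹ d = adj(I−A)·d / det(I−A), with det(I−A) = 0.5425:
  x_1 = (0.95·60 + 0.30·380) / 0.5425 = 171.00 / 0.5425 ≈ 315.21
  x_2 = (0.25·60 + 0.65·380) / 0.5425 = 262.00 / 0.5425 ≈ 482.95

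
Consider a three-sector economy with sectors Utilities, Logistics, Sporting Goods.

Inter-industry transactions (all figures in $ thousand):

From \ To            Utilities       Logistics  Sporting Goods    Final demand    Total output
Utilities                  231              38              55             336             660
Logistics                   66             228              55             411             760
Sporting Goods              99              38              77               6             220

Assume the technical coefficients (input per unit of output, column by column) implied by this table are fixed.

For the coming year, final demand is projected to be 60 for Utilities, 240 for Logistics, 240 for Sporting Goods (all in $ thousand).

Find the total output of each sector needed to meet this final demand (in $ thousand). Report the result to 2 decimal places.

Technical coefficients a_ij = z_ij / X_j:
  a_11 = 231/660 = 0.35, a_21 = 66/660 = 0.10, a_31 = 99/660 = 0.15
  a_12 = 38/760 = 0.05, a_22 = 228/760 = 0.30, a_32 = 38/760 = 0.05
  a_13 = 55/220 = 0.25, a_23 = 55/220 = 0.25, a_33 = 77/220 = 0.35
I − A =
  [   0.65    -0.05    -0.25]
  [  -0.10     0.70    -0.25]
  [  -0.15    -0.05     0.65]
Cofactors of I−A, C_ij = (−1)^(i+j)·(minor ij) (rows/columns in the sector order above):
  C_11 = (0.70)(0.65) − (-0.25)(-0.05) = 0.4425
  C_12 = −[(-0.10)(0.65) − (-0.25)(-0.15)] = 0.1025
  C_13 = (-0.10)(-0.05) − (0.70)(-0.15) = 0.1100
  C_21 = −[(-0.05)(0.65) − (-0.25)(-0.05)] = 0.0450
  C_22 = (0.65)(0.65) − (-0.25)(-0.15) = 0.3850
  C_23 = −[(0.65)(-0.05) − (-0.05)(-0.15)] = 0.0400
  C_31 = (-0.05)(-0.25) − (-0.25)(0.70) = 0.1875
  C_32 = −[(0.65)(-0.25) − (-0.25)(-0.10)] = 0.1875
  C_33 = (0.65)(0.70) − (-0.05)(-0.10) = 0.4500
det(I−A) = Σ_j (I−A)_1j·C_1j = (0.65)(0.4425) + (-0.05)(0.1025) + (-0.25)(0.1100) = 0.2550
adj(I−A) = Cᵀ =
  [ 0.4425   0.0450   0.1875]
  [ 0.1025   0.3850   0.1875]
  [ 0.1100   0.0400   0.4500]
(I − A)⁻¹ = adj(I−A) / det(I−A) ≈
  [   1.7353     0.1765     0.7353]
  [   0.4020     1.5098     0.7353]
  [   0.4314     0.1569     1.7647]
x = (I − A)⁻¹ d = adj(I−A)·d / det(I−A), with det(I−A) = 0.2550:
  x_1 = (0.4425·60 + 0.0450·240 + 0.1875·240) / 0.2550 = 82.35 / 0.2550 ≈ 322.94
  x_2 = (0.1025·60 + 0.3850·240 + 0.1875·240) / 0.2550 = 143.55 / 0.2550 ≈ 562.94
  x_3 = (0.1100·60 + 0.0400·240 + 0.4500·240) / 0.2550 = 124.20 / 0.2550 ≈ 487.06

x_1 = 322.94, x_2 = 562.94, x_3 = 487.06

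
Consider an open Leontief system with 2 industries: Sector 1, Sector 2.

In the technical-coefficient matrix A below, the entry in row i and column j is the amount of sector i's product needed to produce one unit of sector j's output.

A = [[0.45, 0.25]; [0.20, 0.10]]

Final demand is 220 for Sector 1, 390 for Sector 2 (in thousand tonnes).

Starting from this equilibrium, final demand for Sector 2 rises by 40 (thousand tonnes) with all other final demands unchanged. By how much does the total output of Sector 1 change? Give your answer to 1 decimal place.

Δx_1 = 22.5

I − A =
  [   0.55    -0.25]
  [  -0.20     0.90]
det(I−A) = (0.55)(0.90) − (-0.25)(-0.20) = 0.4450
adj(I−A) = [[0.90, 0.25], [0.20, 0.55]]
(I − A)⁻¹ = adj(I−A) / det(I−A) ≈
  [   2.0225     0.5618]
  [   0.4494     1.2360]
Δx = (I − A)⁻¹ Δd with Δd having +40 in the Sector 2 component and 0 elsewhere.
So Δx_1 = L_12 · (+40), where L_12 = adj(I−A)_12 / det(I−A) = 0.25 / 0.4450.
Δx_1 = 0.25 × (+40) / 0.4450 = 10.00 / 0.4450 ≈ 22.5.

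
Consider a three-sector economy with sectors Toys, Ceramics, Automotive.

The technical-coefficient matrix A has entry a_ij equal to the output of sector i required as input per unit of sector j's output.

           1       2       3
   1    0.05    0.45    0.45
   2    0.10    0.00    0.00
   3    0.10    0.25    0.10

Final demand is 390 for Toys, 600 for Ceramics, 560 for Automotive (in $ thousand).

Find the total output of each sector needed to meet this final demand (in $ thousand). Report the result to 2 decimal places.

x_1 = 1204.75, x_2 = 720.47, x_3 = 956.21

I − A =
  [   0.95    -0.45    -0.45]
  [  -0.10     1.00     0.00]
  [  -0.10    -0.25     0.90]
Cofactors of I−A, C_ij = (−1)^(i+j)·(minor ij) (rows/columns in the sector order above):
  C_11 = (1.00)(0.90) − (0.00)(-0.25) = 0.9000
  C_12 = −[(-0.10)(0.90) − (0.00)(-0.10)] = 0.0900
  C_13 = (-0.10)(-0.25) − (1.00)(-0.10) = 0.1250
  C_21 = −[(-0.45)(0.90) − (-0.45)(-0.25)] = 0.5175
  C_22 = (0.95)(0.90) − (-0.45)(-0.10) = 0.8100
  C_23 = −[(0.95)(-0.25) − (-0.45)(-0.10)] = 0.2825
  C_31 = (-0.45)(0.00) − (-0.45)(1.00) = 0.4500
  C_32 = −[(0.95)(0.00) − (-0.45)(-0.10)] = 0.0450
  C_33 = (0.95)(1.00) − (-0.45)(-0.10) = 0.9050
det(I−A) = Σ_j (I−A)_1j·C_1j = (0.95)(0.9000) + (-0.45)(0.0900) + (-0.45)(0.1250) = 0.75825
adj(I−A) = Cᵀ =
  [ 0.9000   0.5175   0.4500]
  [ 0.0900   0.8100   0.0450]
  [ 0.1250   0.2825   0.9050]
(I − A)⁻¹ = adj(I−A) / det(I−A) ≈
  [   1.1869     0.6825     0.5935]
  [   0.1187     1.0682     0.0593]
  [   0.1649     0.3726     1.1935]
x = (I − A)⁻¹ d = adj(I−A)·d / det(I−A), with det(I−A) = 0.75825:
  x_1 = (0.9000·390 + 0.5175·600 + 0.4500·560) / 0.75825 = 913.50 / 0.75825 ≈ 1204.75
  x_2 = (0.0900·390 + 0.8100·600 + 0.0450·560) / 0.75825 = 546.30 / 0.75825 ≈ 720.47
  x_3 = (0.1250·390 + 0.2825·600 + 0.9050·560) / 0.75825 = 725.05 / 0.75825 ≈ 956.21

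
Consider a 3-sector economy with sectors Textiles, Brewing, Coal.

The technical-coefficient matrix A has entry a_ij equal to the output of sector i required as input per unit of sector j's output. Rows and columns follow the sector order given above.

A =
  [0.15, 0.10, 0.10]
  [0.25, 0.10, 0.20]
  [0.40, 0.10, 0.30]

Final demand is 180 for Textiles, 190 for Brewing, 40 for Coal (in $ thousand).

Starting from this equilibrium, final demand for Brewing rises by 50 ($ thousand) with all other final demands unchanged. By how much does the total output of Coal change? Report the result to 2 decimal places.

I − A =
  [   0.85    -0.10    -0.10]
  [  -0.25     0.90    -0.20]
  [  -0.40    -0.10     0.70]
Cofactors of I−A, C_ij = (−1)^(i+j)·(minor ij) (rows/columns in the sector order above):
  C_11 = (0.90)(0.70) − (-0.20)(-0.10) = 0.6100
  C_12 = −[(-0.25)(0.70) − (-0.20)(-0.40)] = 0.2550
  C_13 = (-0.25)(-0.10) − (0.90)(-0.40) = 0.3850
  C_21 = −[(-0.10)(0.70) − (-0.10)(-0.10)] = 0.0800
  C_22 = (0.85)(0.70) − (-0.10)(-0.40) = 0.5550
  C_23 = −[(0.85)(-0.10) − (-0.10)(-0.40)] = 0.1250
  C_31 = (-0.10)(-0.20) − (-0.10)(0.90) = 0.1100
  C_32 = −[(0.85)(-0.20) − (-0.10)(-0.25)] = 0.1950
  C_33 = (0.85)(0.90) − (-0.10)(-0.25) = 0.7400
det(I−A) = Σ_j (I−A)_1j·C_1j = (0.85)(0.6100) + (-0.10)(0.2550) + (-0.10)(0.3850) = 0.4545
adj(I−A) = Cᵀ =
  [ 0.6100   0.0800   0.1100]
  [ 0.2550   0.5550   0.1950]
  [ 0.3850   0.1250   0.7400]
(I − A)⁻¹ = adj(I−A) / det(I−A) ≈
  [   1.3421     0.1760     0.2420]
  [   0.5611     1.2211     0.4290]
  [   0.8471     0.2750     1.6282]
Δx = (I − A)⁻¹ Δd with Δd having +50 in the Brewing component and 0 elsewhere.
So Δx_C = L_CB · (+50), where L_CB = adj(I−A)_CB / det(I−A) = 0.1250 / 0.4545.
Δx_C = 0.1250 × (+50) / 0.4545 = 6.25 / 0.4545 ≈ 13.75.

Δx_C = 13.75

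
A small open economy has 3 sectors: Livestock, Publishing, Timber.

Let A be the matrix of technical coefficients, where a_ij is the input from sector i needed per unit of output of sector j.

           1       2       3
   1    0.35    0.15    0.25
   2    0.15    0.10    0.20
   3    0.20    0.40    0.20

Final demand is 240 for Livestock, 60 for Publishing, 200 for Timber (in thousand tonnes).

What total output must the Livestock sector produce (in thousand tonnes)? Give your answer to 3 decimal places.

I − A =
  [   0.65    -0.15    -0.25]
  [  -0.15     0.90    -0.20]
  [  -0.20    -0.40     0.80]
Cofactors of I−A, C_ij = (−1)^(i+j)·(minor ij) (rows/columns in the sector order above):
  C_11 = (0.90)(0.80) − (-0.20)(-0.40) = 0.6400
  C_12 = −[(-0.15)(0.80) − (-0.20)(-0.20)] = 0.1600
  C_13 = (-0.15)(-0.40) − (0.90)(-0.20) = 0.2400
  C_21 = −[(-0.15)(0.80) − (-0.25)(-0.40)] = 0.2200
  C_22 = (0.65)(0.80) − (-0.25)(-0.20) = 0.4700
  C_23 = −[(0.65)(-0.40) − (-0.15)(-0.20)] = 0.2900
  C_31 = (-0.15)(-0.20) − (-0.25)(0.90) = 0.2550
  C_32 = −[(0.65)(-0.20) − (-0.25)(-0.15)] = 0.1675
  C_33 = (0.65)(0.90) − (-0.15)(-0.15) = 0.5625
det(I−A) = Σ_j (I−A)_1j·C_1j = (0.65)(0.6400) + (-0.15)(0.1600) + (-0.25)(0.2400) = 0.3320
adj(I−A) = Cᵀ =
  [ 0.6400   0.2200   0.2550]
  [ 0.1600   0.4700   0.1675]
  [ 0.2400   0.2900   0.5625]
(I − A)⁻¹ = adj(I−A) / det(I−A) ≈
  [   1.9277     0.6627     0.7681]
  [   0.4819     1.4157     0.5045]
  [   0.7229     0.8735     1.6943]
x = (I − A)⁻¹ d = adj(I−A)·d / det(I−A), with det(I−A) = 0.3320:
  x_1 = (0.6400·240 + 0.2200·60 + 0.2550·200) / 0.3320 = 217.80 / 0.3320 ≈ 656.024
  x_2 = (0.1600·240 + 0.4700·60 + 0.1675·200) / 0.3320 = 100.10 / 0.3320 ≈ 301.506
  x_3 = (0.2400·240 + 0.2900·60 + 0.5625·200) / 0.3320 = 187.50 / 0.3320 ≈ 564.759

x_1 = 656.024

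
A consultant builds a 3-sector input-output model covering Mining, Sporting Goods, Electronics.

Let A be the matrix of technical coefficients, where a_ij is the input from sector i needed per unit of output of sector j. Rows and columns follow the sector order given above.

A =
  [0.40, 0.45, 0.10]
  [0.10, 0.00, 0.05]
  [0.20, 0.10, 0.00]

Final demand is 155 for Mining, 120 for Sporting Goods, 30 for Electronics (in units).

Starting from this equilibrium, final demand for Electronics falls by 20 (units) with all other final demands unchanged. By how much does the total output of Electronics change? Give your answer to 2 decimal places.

I − A =
  [   0.60    -0.45    -0.10]
  [  -0.10     1.00    -0.05]
  [  -0.20    -0.10     1.00]
Cofactors of I−A, C_ij = (−1)^(i+j)·(minor ij) (rows/columns in the sector order above):
  C_11 = (1.00)(1.00) − (-0.05)(-0.10) = 0.9950
  C_12 = −[(-0.10)(1.00) − (-0.05)(-0.20)] = 0.1100
  C_13 = (-0.10)(-0.10) − (1.00)(-0.20) = 0.2100
  C_21 = −[(-0.45)(1.00) − (-0.10)(-0.10)] = 0.4600
  C_22 = (0.60)(1.00) − (-0.10)(-0.20) = 0.5800
  C_23 = −[(0.60)(-0.10) − (-0.45)(-0.20)] = 0.1500
  C_31 = (-0.45)(-0.05) − (-0.10)(1.00) = 0.1225
  C_32 = −[(0.60)(-0.05) − (-0.10)(-0.10)] = 0.0400
  C_33 = (0.60)(1.00) − (-0.45)(-0.10) = 0.5550
det(I−A) = Σ_j (I−A)_1j·C_1j = (0.60)(0.9950) + (-0.45)(0.1100) + (-0.10)(0.2100) = 0.5265
adj(I−A) = Cᵀ =
  [ 0.9950   0.4600   0.1225]
  [ 0.1100   0.5800   0.0400]
  [ 0.2100   0.1500   0.5550]
(I − A)⁻¹ = adj(I−A) / det(I−A) ≈
  [   1.8898     0.8737     0.2327]
  [   0.2089     1.1016     0.0760]
  [   0.3989     0.2849     1.0541]
Δx = (I − A)⁻¹ Δd with Δd having -20 in the Electronics component and 0 elsewhere.
So Δx_E = L_EE · (-20), where L_EE = adj(I−A)_EE / det(I−A) = 0.5550 / 0.5265.
Δx_E = 0.5550 × (-20) / 0.5265 = -11.10 / 0.5265 ≈ -21.08.

Δx_E = -21.08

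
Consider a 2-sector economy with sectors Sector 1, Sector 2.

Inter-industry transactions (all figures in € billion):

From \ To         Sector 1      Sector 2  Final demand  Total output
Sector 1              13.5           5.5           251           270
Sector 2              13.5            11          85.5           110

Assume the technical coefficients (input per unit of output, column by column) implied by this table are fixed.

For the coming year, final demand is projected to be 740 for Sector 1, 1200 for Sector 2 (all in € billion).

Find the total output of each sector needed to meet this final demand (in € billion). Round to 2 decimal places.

x_1 = 851.61, x_2 = 1380.65

Technical coefficients a_ij = z_ij / X_j:
  a_11 = 13.5/270 = 0.05, a_21 = 13.5/270 = 0.05
  a_12 = 5.5/110 = 0.05, a_22 = 11/110 = 0.10
I − A =
  [   0.95    -0.05]
  [  -0.05     0.90]
det(I−A) = (0.95)(0.90) − (-0.05)(-0.05) = 0.8525
adj(I−A) = [[0.90, 0.05], [0.05, 0.95]]
(I − A)⁻¹ = adj(I−A) / det(I−A) ≈
  [   1.0557     0.0587]
  [   0.0587     1.1144]
x = (I − A)⁻¹ d = adj(I−A)·d / det(I−A), with det(I−A) = 0.8525:
  x_1 = (0.90·740 + 0.05·1200) / 0.8525 = 726.00 / 0.8525 ≈ 851.61
  x_2 = (0.05·740 + 0.95·1200) / 0.8525 = 1177.00 / 0.8525 ≈ 1380.65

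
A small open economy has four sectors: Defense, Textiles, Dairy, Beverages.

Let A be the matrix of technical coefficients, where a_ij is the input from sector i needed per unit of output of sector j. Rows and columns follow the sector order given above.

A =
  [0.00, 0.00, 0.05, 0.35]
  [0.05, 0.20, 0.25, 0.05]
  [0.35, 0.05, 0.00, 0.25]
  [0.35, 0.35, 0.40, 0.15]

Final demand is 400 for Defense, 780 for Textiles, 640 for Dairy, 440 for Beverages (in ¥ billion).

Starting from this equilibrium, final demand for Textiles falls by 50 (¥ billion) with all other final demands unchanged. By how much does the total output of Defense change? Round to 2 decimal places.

I − A =
  [   1.00     0.00    -0.05    -0.35]
  [  -0.05     0.80    -0.25    -0.05]
  [  -0.35    -0.05     1.00    -0.25]
  [  -0.35    -0.35    -0.40     0.85]
Compute the cofactors C_ij = (−1)^(i+j)·(3×3 minor ij) of I−A; the adjugate is their transpose:
adj(I−A) = Cᵀ =
  [ 0.549000   0.136000   0.175750   0.285750]
  [ 0.158250   0.559250   0.211875   0.160375]
  [ 0.309250   0.166750   0.558375   0.301375]
  [ 0.436750   0.364750   0.422375   0.773375]
det(I−A) = Σ_j (I−A)_1j·C_1j = (1.00)(0.549000) + (0.00)(0.158250) + (-0.05)(0.309250) + (-0.35)(0.436750) = 0.380675
(I − A)⁻¹ = adj(I−A) / det(I−A) ≈
  [   1.4422     0.3573     0.4617     0.7506]
  [   0.4157     1.4691     0.5566     0.4213]
  [   0.8124     0.4380     1.4668     0.7917]
  [   1.1473     0.9582     1.1095     2.0316]
Δx = (I − A)⁻¹ Δd with Δd having -50 in the Textiles component and 0 elsewhere.
So Δx_1 = L_12 · (-50), where L_12 = adj(I−A)_12 / det(I−A) = 0.136000 / 0.380675.
Δx_1 = 0.136000 × (-50) / 0.380675 = -6.80 / 0.380675 ≈ -17.86.

Δx_1 = -17.86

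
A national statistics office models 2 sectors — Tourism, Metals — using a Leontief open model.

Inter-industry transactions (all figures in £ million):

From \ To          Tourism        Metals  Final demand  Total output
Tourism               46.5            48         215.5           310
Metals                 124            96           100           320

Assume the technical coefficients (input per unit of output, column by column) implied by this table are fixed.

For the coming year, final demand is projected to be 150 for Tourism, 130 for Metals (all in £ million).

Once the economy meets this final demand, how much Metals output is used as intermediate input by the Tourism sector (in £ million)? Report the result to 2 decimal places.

z_21 = 93.08

Technical coefficients a_ij = z_ij / X_j:
  a_11 = 46.5/310 = 0.15, a_21 = 124/310 = 0.40
  a_12 = 48/320 = 0.15, a_22 = 96/320 = 0.30
I − A =
  [   0.85    -0.15]
  [  -0.40     0.70]
det(I−A) = (0.85)(0.70) − (-0.15)(-0.40) = 0.5350
adj(I−A) = [[0.70, 0.15], [0.40, 0.85]]
(I − A)⁻¹ = adj(I−A) / det(I−A) ≈
  [   1.3084     0.2804]
  [   0.7477     1.5888]
First solve x = (I − A)⁻¹ d = adj(I−A)·d / det(I−A); in particular x_1 = (0.70·150 + 0.15·130) / 0.5350 = 124.50 / 0.5350 ≈ 232.7103.
Intermediate flow from 2 to 1: z_21 = a_21 · x_1 = 0.40 × 124.50 / 0.5350 = 49.80 / 0.5350 ≈ 93.08.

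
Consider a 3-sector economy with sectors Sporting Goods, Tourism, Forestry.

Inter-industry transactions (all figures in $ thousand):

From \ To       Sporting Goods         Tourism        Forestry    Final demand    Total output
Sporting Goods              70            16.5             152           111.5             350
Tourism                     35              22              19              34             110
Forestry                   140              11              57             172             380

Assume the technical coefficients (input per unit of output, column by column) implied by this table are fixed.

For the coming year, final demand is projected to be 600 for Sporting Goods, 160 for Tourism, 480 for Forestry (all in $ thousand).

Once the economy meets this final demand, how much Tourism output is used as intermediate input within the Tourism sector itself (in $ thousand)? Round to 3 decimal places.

Technical coefficients a_ij = z_ij / X_j:
  a_SS = 70/350 = 0.20, a_TS = 35/350 = 0.10, a_FS = 140/350 = 0.40
  a_ST = 16.5/110 = 0.15, a_TT = 22/110 = 0.20, a_FT = 11/110 = 0.10
  a_SF = 152/380 = 0.40, a_TF = 19/380 = 0.05, a_FF = 57/380 = 0.15
I − A =
  [   0.80    -0.15    -0.40]
  [  -0.10     0.80    -0.05]
  [  -0.40    -0.10     0.85]
Cofactors of I−A, C_ij = (−1)^(i+j)·(minor ij) (rows/columns in the sector order above):
  C_11 = (0.80)(0.85) − (-0.05)(-0.10) = 0.6750
  C_12 = −[(-0.10)(0.85) − (-0.05)(-0.40)] = 0.1050
  C_13 = (-0.10)(-0.10) − (0.80)(-0.40) = 0.3300
  C_21 = −[(-0.15)(0.85) − (-0.40)(-0.10)] = 0.1675
  C_22 = (0.80)(0.85) − (-0.40)(-0.40) = 0.5200
  C_23 = −[(0.80)(-0.10) − (-0.15)(-0.40)] = 0.1400
  C_31 = (-0.15)(-0.05) − (-0.40)(0.80) = 0.3275
  C_32 = −[(0.80)(-0.05) − (-0.40)(-0.10)] = 0.0800
  C_33 = (0.80)(0.80) − (-0.15)(-0.10) = 0.6250
det(I−A) = Σ_j (I−A)_1j·C_1j = (0.80)(0.6750) + (-0.15)(0.1050) + (-0.40)(0.3300) = 0.39225
adj(I−A) = Cᵀ =
  [ 0.6750   0.1675   0.3275]
  [ 0.1050   0.5200   0.0800]
  [ 0.3300   0.1400   0.6250]
(I − A)⁻¹ = adj(I−A) / det(I−A) ≈
  [   1.7208     0.4270     0.8349]
  [   0.2677     1.3257     0.2040]
  [   0.8413     0.3569     1.5934]
First solve x = (I − A)⁻¹ d = adj(I−A)·d / det(I−A); in particular x_T = (0.1050·600 + 0.5200·160 + 0.0800·480) / 0.39225 = 184.60 / 0.39225 ≈ 470.61823.
Intermediate flow from T to T: z_TT = a_TT · x_T = 0.20 × 184.60 / 0.39225 = 36.92 / 0.39225 ≈ 94.124.

z_TT = 94.124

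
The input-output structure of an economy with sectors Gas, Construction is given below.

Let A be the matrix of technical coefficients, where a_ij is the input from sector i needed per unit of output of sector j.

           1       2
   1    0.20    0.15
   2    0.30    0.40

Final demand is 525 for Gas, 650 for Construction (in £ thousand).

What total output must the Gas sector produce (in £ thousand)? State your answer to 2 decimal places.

x_1 = 948.28

I − A =
  [   0.80    -0.15]
  [  -0.30     0.60]
det(I−A) = (0.80)(0.60) − (-0.15)(-0.30) = 0.4350
adj(I−A) = [[0.60, 0.15], [0.30, 0.80]]
(I − A)⁻¹ = adj(I−A) / det(I−A) ≈
  [   1.3793     0.3448]
  [   0.6897     1.8391]
x = (I − A)⁻¹ d = adj(I−A)·d / det(I−A), with det(I−A) = 0.4350:
  x_1 = (0.60·525 + 0.15·650) / 0.4350 = 412.50 / 0.4350 ≈ 948.28
  x_2 = (0.30·525 + 0.80·650) / 0.4350 = 677.50 / 0.4350 ≈ 1557.47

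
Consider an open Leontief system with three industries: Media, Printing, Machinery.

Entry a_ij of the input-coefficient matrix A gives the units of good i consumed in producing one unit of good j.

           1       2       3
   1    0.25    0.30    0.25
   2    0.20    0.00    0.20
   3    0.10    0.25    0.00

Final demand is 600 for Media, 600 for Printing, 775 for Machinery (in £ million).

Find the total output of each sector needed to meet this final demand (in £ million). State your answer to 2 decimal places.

I − A =
  [   0.75    -0.30    -0.25]
  [  -0.20     1.00    -0.20]
  [  -0.10    -0.25     1.00]
Cofactors of I−A, C_ij = (−1)^(i+j)·(minor ij) (rows/columns in the sector order above):
  C_11 = (1.00)(1.00) − (-0.20)(-0.25) = 0.9500
  C_12 = −[(-0.20)(1.00) − (-0.20)(-0.10)] = 0.2200
  C_13 = (-0.20)(-0.25) − (1.00)(-0.10) = 0.1500
  C_21 = −[(-0.30)(1.00) − (-0.25)(-0.25)] = 0.3625
  C_22 = (0.75)(1.00) − (-0.25)(-0.10) = 0.7250
  C_23 = −[(0.75)(-0.25) − (-0.30)(-0.10)] = 0.2175
  C_31 = (-0.30)(-0.20) − (-0.25)(1.00) = 0.3100
  C_32 = −[(0.75)(-0.20) − (-0.25)(-0.20)] = 0.2000
  C_33 = (0.75)(1.00) − (-0.30)(-0.20) = 0.6900
det(I−A) = Σ_j (I−A)_1j·C_1j = (0.75)(0.9500) + (-0.30)(0.2200) + (-0.25)(0.1500) = 0.6090
adj(I−A) = Cᵀ =
  [ 0.9500   0.3625   0.3100]
  [ 0.2200   0.7250   0.2000]
  [ 0.1500   0.2175   0.6900]
(I − A)⁻¹ = adj(I−A) / det(I−A) ≈
  [   1.5599     0.5952     0.5090]
  [   0.3612     1.1905     0.3284]
  [   0.2463     0.3571     1.1330]
x = (I − A)⁻¹ d = adj(I−A)·d / det(I−A), with det(I−A) = 0.6090:
  x_1 = (0.9500·600 + 0.3625·600 + 0.3100·775) / 0.6090 = 1027.75 / 0.6090 ≈ 1687.60
  x_2 = (0.2200·600 + 0.7250·600 + 0.2000·775) / 0.6090 = 722.00 / 0.6090 ≈ 1185.55
  x_3 = (0.1500·600 + 0.2175·600 + 0.6900·775) / 0.6090 = 755.25 / 0.6090 ≈ 1240.15

x_1 = 1687.60, x_2 = 1185.55, x_3 = 1240.15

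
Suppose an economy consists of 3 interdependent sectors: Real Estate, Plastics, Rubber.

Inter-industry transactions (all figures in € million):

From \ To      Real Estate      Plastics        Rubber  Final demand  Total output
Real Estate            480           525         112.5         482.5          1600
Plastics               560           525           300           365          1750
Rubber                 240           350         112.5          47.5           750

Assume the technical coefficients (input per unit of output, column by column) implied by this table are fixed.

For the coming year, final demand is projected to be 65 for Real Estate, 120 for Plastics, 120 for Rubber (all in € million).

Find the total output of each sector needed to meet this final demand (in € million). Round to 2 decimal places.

x_1 = 417.07, x_2 = 580.78, x_3 = 351.43

Technical coefficients a_ij = z_ij / X_j:
  a_11 = 480/1600 = 0.30, a_21 = 560/1600 = 0.35, a_31 = 240/1600 = 0.15
  a_12 = 525/1750 = 0.30, a_22 = 525/1750 = 0.30, a_32 = 350/1750 = 0.20
  a_13 = 112.5/750 = 0.15, a_23 = 300/750 = 0.40, a_33 = 112.5/750 = 0.15
I − A =
  [   0.70    -0.30    -0.15]
  [  -0.35     0.70    -0.40]
  [  -0.15    -0.20     0.85]
Cofactors of I−A, C_ij = (−1)^(i+j)·(minor ij) (rows/columns in the sector order above):
  C_11 = (0.70)(0.85) − (-0.40)(-0.20) = 0.5150
  C_12 = −[(-0.35)(0.85) − (-0.40)(-0.15)] = 0.3575
  C_13 = (-0.35)(-0.20) − (0.70)(-0.15) = 0.1750
  C_21 = −[(-0.30)(0.85) − (-0.15)(-0.20)] = 0.2850
  C_22 = (0.70)(0.85) − (-0.15)(-0.15) = 0.5725
  C_23 = −[(0.70)(-0.20) − (-0.30)(-0.15)] = 0.1850
  C_31 = (-0.30)(-0.40) − (-0.15)(0.70) = 0.2250
  C_32 = −[(0.70)(-0.40) − (-0.15)(-0.35)] = 0.3325
  C_33 = (0.70)(0.70) − (-0.30)(-0.35) = 0.3850
det(I−A) = Σ_j (I−A)_1j·C_1j = (0.70)(0.5150) + (-0.30)(0.3575) + (-0.15)(0.1750) = 0.2270
adj(I−A) = Cᵀ =
  [ 0.5150   0.2850   0.2250]
  [ 0.3575   0.5725   0.3325]
  [ 0.1750   0.1850   0.3850]
(I − A)⁻¹ = adj(I−A) / det(I−A) ≈
  [   2.2687     1.2555     0.9912]
  [   1.5749     2.5220     1.4648]
  [   0.7709     0.8150     1.6960]
x = (I − A)⁻¹ d = adj(I−A)·d / det(I−A), with det(I−A) = 0.2270:
  x_1 = (0.5150·65 + 0.2850·120 + 0.2250·120) / 0.2270 = 94.675 / 0.2270 ≈ 417.07
  x_2 = (0.3575·65 + 0.5725·120 + 0.3325·120) / 0.2270 = 131.8375 / 0.2270 ≈ 580.78
  x_3 = (0.1750·65 + 0.1850·120 + 0.3850·120) / 0.2270 = 79.775 / 0.2270 ≈ 351.43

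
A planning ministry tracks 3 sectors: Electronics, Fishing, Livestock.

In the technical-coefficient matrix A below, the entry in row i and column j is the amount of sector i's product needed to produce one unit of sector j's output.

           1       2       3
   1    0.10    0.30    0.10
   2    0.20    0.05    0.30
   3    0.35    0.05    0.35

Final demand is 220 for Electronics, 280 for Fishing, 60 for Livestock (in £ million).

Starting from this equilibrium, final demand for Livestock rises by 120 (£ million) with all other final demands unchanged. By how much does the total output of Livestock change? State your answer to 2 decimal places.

Δx_3 = 218.06

I − A =
  [   0.90    -0.30    -0.10]
  [  -0.20     0.95    -0.30]
  [  -0.35    -0.05     0.65]
Cofactors of I−A, C_ij = (−1)^(i+j)·(minor ij) (rows/columns in the sector order above):
  C_11 = (0.95)(0.65) − (-0.30)(-0.05) = 0.6025
  C_12 = −[(-0.20)(0.65) − (-0.30)(-0.35)] = 0.2350
  C_13 = (-0.20)(-0.05) − (0.95)(-0.35) = 0.3425
  C_21 = −[(-0.30)(0.65) − (-0.10)(-0.05)] = 0.2000
  C_22 = (0.90)(0.65) − (-0.10)(-0.35) = 0.5500
  C_23 = −[(0.90)(-0.05) − (-0.30)(-0.35)] = 0.1500
  C_31 = (-0.30)(-0.30) − (-0.10)(0.95) = 0.1850
  C_32 = −[(0.90)(-0.30) − (-0.10)(-0.20)] = 0.2900
  C_33 = (0.90)(0.95) − (-0.30)(-0.20) = 0.7950
det(I−A) = Σ_j (I−A)_1j·C_1j = (0.90)(0.6025) + (-0.30)(0.2350) + (-0.10)(0.3425) = 0.4375
adj(I−A) = Cᵀ =
  [ 0.6025   0.2000   0.1850]
  [ 0.2350   0.5500   0.2900]
  [ 0.3425   0.1500   0.7950]
(I − A)⁻¹ = adj(I−A) / det(I−A) ≈
  [   1.3771     0.4571     0.4229]
  [   0.5371     1.2571     0.6629]
  [   0.7829     0.3429     1.8171]
Δx = (I − A)⁻¹ Δd with Δd having +120 in the Livestock component and 0 elsewhere.
So Δx_3 = L_33 · (+120), where L_33 = adj(I−A)_33 / det(I−A) = 0.7950 / 0.4375.
Δx_3 = 0.7950 × (+120) / 0.4375 = 95.40 / 0.4375 ≈ 218.06.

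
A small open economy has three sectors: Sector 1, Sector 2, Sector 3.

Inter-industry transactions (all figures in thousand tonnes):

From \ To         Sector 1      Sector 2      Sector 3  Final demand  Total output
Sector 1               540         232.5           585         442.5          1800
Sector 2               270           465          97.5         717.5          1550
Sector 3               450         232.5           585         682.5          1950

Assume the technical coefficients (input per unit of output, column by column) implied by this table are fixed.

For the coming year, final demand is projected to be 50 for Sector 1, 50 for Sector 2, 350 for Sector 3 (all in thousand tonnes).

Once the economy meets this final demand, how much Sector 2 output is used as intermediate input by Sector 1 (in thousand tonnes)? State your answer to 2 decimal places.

z_21 = 61.95

Technical coefficients a_ij = z_ij / X_j:
  a_11 = 540/1800 = 0.30, a_21 = 270/1800 = 0.15, a_31 = 450/1800 = 0.25
  a_12 = 232.5/1550 = 0.15, a_22 = 465/1550 = 0.30, a_32 = 232.5/1550 = 0.15
  a_13 = 585/1950 = 0.30, a_23 = 97.5/1950 = 0.05, a_33 = 585/1950 = 0.30
I − A =
  [   0.70    -0.15    -0.30]
  [  -0.15     0.70    -0.05]
  [  -0.25    -0.15     0.70]
Cofactors of I−A, C_ij = (−1)^(i+j)·(minor ij) (rows/columns in the sector order above):
  C_11 = (0.70)(0.70) − (-0.05)(-0.15) = 0.4825
  C_12 = −[(-0.15)(0.70) − (-0.05)(-0.25)] = 0.1175
  C_13 = (-0.15)(-0.15) − (0.70)(-0.25) = 0.1975
  C_21 = −[(-0.15)(0.70) − (-0.30)(-0.15)] = 0.1500
  C_22 = (0.70)(0.70) − (-0.30)(-0.25) = 0.4150
  C_23 = −[(0.70)(-0.15) − (-0.15)(-0.25)] = 0.1425
  C_31 = (-0.15)(-0.05) − (-0.30)(0.70) = 0.2175
  C_32 = −[(0.70)(-0.05) − (-0.30)(-0.15)] = 0.0800
  C_33 = (0.70)(0.70) − (-0.15)(-0.15) = 0.4675
det(I−A) = Σ_j (I−A)_1j·C_1j = (0.70)(0.4825) + (-0.15)(0.1175) + (-0.30)(0.1975) = 0.260875
adj(I−A) = Cᵀ =
  [ 0.4825   0.1500   0.2175]
  [ 0.1175   0.4150   0.0800]
  [ 0.1975   0.1425   0.4675]
(I − A)⁻¹ = adj(I−A) / det(I−A) ≈
  [   1.8495     0.5750     0.8337]
  [   0.4504     1.5908     0.3067]
  [   0.7571     0.5462     1.7920]
First solve x = (I − A)⁻¹ d = adj(I−A)·d / det(I−A); in particular x_1 = (0.4825·50 + 0.1500·50 + 0.2175·350) / 0.260875 = 107.75 / 0.260875 ≈ 413.0331.
Intermediate flow from 2 to 1: z_21 = a_21 · x_1 = 0.15 × 107.75 / 0.260875 = 16.1625 / 0.260875 ≈ 61.95.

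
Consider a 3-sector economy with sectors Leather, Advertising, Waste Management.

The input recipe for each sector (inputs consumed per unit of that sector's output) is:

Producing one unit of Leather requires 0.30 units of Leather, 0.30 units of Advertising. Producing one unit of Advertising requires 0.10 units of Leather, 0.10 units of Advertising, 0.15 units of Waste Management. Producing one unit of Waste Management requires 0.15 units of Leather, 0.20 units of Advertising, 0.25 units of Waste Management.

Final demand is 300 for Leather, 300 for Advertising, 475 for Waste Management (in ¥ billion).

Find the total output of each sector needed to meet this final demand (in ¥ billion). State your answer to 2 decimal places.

x_1 = 701.89, x_2 = 740.97, x_3 = 781.53

I − A =
  [   0.70    -0.10    -0.15]
  [  -0.30     0.90    -0.20]
  [   0.00    -0.15     0.75]
Cofactors of I−A, C_ij = (−1)^(i+j)·(minor ij) (rows/columns in the sector order above):
  C_11 = (0.90)(0.75) − (-0.20)(-0.15) = 0.6450
  C_12 = −[(-0.30)(0.75) − (-0.20)(0.00)] = 0.2250
  C_13 = (-0.30)(-0.15) − (0.90)(0.00) = 0.0450
  C_21 = −[(-0.10)(0.75) − (-0.15)(-0.15)] = 0.0975
  C_22 = (0.70)(0.75) − (-0.15)(0.00) = 0.5250
  C_23 = −[(0.70)(-0.15) − (-0.10)(0.00)] = 0.1050
  C_31 = (-0.10)(-0.20) − (-0.15)(0.90) = 0.1550
  C_32 = −[(0.70)(-0.20) − (-0.15)(-0.30)] = 0.1850
  C_33 = (0.70)(0.90) − (-0.10)(-0.30) = 0.6000
det(I−A) = Σ_j (I−A)_1j·C_1j = (0.70)(0.6450) + (-0.10)(0.2250) + (-0.15)(0.0450) = 0.42225
adj(I−A) = Cᵀ =
  [ 0.6450   0.0975   0.1550]
  [ 0.2250   0.5250   0.1850]
  [ 0.0450   0.1050   0.6000]
(I − A)⁻¹ = adj(I−A) / det(I−A) ≈
  [   1.5275     0.2309     0.3671]
  [   0.5329     1.2433     0.4381]
  [   0.1066     0.2487     1.4210]
x = (I − A)⁻¹ d = adj(I−A)·d / det(I−A), with det(I−A) = 0.42225:
  x_1 = (0.6450·300 + 0.0975·300 + 0.1550·475) / 0.42225 = 296.375 / 0.42225 ≈ 701.89
  x_2 = (0.2250·300 + 0.5250·300 + 0.1850·475) / 0.42225 = 312.875 / 0.42225 ≈ 740.97
  x_3 = (0.0450·300 + 0.1050·300 + 0.6000·475) / 0.42225 = 330.00 / 0.42225 ≈ 781.53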